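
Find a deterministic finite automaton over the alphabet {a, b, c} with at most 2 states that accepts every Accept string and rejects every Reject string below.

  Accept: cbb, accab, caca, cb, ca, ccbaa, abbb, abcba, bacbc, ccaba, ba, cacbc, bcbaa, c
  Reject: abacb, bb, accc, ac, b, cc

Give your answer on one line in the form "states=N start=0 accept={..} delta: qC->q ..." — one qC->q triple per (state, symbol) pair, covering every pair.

states=2 start=0 accept={1} delta: 0a->1 0b->0 0c->1 1a->1 1b->1 1c->0

Fold the examples into a partial DFA from state 0: repeatedly fix the first undefined (state, symbol) met by the shortest-then-alphabetical prefix, trying targets in increasing order and rejecting any under which an Accept and a Reject string meet in one state with the same remainder; add a state when all current targets are rejected. Accepting states are where Accept strings end.
a: 0a undefined. 0a->0: no, c/ac meet in 0 with "c" left. Open state 1: 0a->1.
b: 0b undefined. 0b->0: ok.
c: 0c undefined. 0c->0: no, cbb/bb meet in 0. 0c->1: ok.
ab: 1b undefined. 1b->0: no, cbb/bb meet in 0. 1b->1: ok.
ac: 1c undefined. 1c->0: ok.
ca: 1a undefined. 1a->0: no, cbb/abacb meet in 1. 1a->1: ok.
All examples now run through 2 states with every (state, symbol) defined. Accept strings end in {1}, Reject strings end in {0}; accept={1}.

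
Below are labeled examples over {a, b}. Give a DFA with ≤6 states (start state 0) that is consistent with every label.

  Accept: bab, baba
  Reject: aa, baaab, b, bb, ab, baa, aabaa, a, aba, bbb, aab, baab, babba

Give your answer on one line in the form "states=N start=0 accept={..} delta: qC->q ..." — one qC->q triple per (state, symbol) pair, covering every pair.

Fold the examples into a partial DFA from state 0: repeatedly fix the first undefined (state, symbol) met by the shortest-then-alphabetical prefix, trying targets in increasing order and rejecting any under which an Accept and a Reject string meet in one state with the same remainder; add a state when all current targets are rejected. Accepting states are where Accept strings end.
a: 0a undefined. 0a->0: ok.
b: 0b undefined. 0b->0: no, bab/aa meet in 0. Open state 1: 0b->1.
ba: 1a undefined. 1a->0: no, bab/baaab meet in 1. 1a->1: no, bab/baaab meet in 1 with "b" left. Open state 2: 1a->2.
bb: 1b undefined. 1b->0: ok.
baa: 2a undefined. 2a->0: ok.
bab: 2b undefined. 2b->0: no, bab/aa meet in 0. 2b->1: no, bab/baaab meet in 1. 2b->2: no, bab/aba meet in 2. Open state 3: 2b->3.
baba: 3a undefined. 3a->0: no, baba/aa meet in 0. 3a->1: no, baba/baaab meet in 1. 3a->2: no, baba/aba meet in 2. 3a->3: ok.
babb: 3b undefined. 3b->0: ok.
All examples now run through 4 states with every (state, symbol) defined. Accept strings end in {3}, Reject strings end in {0,1,2}; accept={3}.

states=4 start=0 accept={3} delta: 0a->0 0b->1 1a->2 1b->0 2a->0 2b->3 3a->3 3b->0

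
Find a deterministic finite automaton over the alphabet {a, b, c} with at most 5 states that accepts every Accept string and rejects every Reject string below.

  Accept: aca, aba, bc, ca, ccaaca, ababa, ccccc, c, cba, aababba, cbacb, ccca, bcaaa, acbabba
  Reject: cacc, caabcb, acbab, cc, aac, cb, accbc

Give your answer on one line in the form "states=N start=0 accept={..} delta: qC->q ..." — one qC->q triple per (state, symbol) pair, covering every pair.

states=4 start=0 accept={1} delta: 0a->1 0b->0 0c->1 1a->1 1b->0 1c->2 2a->1 2b->1 2c->3 3a->1 3b->1 3c->0

State merging on the prefix tree: take the shortest (then alphabetical) example prefix whose next move is undefined and point that move at state 0, else 1, else 2, ...; a target is out if some Accept/Reject pair would then sit in one state with the same input left (inseparable). If every existing state is out, open a new one.
a: 0a undefined. 0a->0: no, c/aac meet in 0 with "c" left. Open state 1: 0a->1.
b: 0b undefined. 0b->0: ok.
c: 0c undefined. 0c->0: no, bc/cc meet in 0. 0c->1: ok.
aa: 1a undefined. 1a->0: no, bc/aac meet in 1. 1a->1: ok.
ab: 1b undefined. 1b->0: ok.
ac: 1c undefined. 1c->0: no, aca/cacc meet in 1. 1c->1: no, aca/cacc meet in 1. Open state 2: 1c->2.
aca: 2a undefined. 2a->0: no, aca/caabcb meet in 0. 2a->1: ok.
acb: 2b undefined. 2b->0: no, cbacb/caabcb meet in 0. 2b->1: ok.
acc: 2c undefined. 2c->0: no, aca/accbc meet in 1. 2c->1: no, aca/cacc meet in 1. 2c->2: no, ccccc/cacc meet in 2. Open state 3: 2c->3.
accb: 3b undefined. 3b->0: no, aca/accbc meet in 1. 3b->1: ok.
ccca: 3a undefined. 3a->0: no, ccca/caabcb meet in 0. 3a->1: ok.
cccc: 3c undefined. 3c->0: ok.
All examples now run through 4 states with every (state, symbol) defined. Accept strings end in {1}, Reject strings end in {0,2,3}; accept={1}.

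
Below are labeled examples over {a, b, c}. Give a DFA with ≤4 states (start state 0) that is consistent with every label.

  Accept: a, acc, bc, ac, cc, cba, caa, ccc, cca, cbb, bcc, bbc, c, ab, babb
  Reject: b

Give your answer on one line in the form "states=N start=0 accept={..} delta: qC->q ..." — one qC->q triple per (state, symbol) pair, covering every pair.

Grow the machine one transition at a time. Run the examples from 0; the earliest place one falls off (shortest prefix, ties alphabetical) gets sent to the lowest-numbered state that keeps every Accept/Reject pair distinguishable — a pair clashes when both reach the same state with identical unread suffix — and to a fresh state only if none does.
a: 0a undefined. 0a->0: no, ab/b meet in 0 with "b" left. Open state 1: 0a->1.
b: 0b undefined. 0b->0: ok.
c: 0c undefined. 0c->0: no, bc/b meet in 0. 0c->1: ok.
ab: 1b undefined. 1b->0: no, cbb/b meet in 0. 1b->1: ok.
ac: 1c undefined. 1c->0: no, ac/b meet in 0. 1c->1: ok.
ca: 1a undefined. 1a->0: no, cba/b meet in 0. 1a->1: ok.
All examples now run through 2 states with every (state, symbol) defined. Accept strings end in {1}, Reject strings end in {0}; accept={1}.

states=2 start=0 accept={1} delta: 0a->1 0b->0 0c->1 1a->1 1b->1 1c->1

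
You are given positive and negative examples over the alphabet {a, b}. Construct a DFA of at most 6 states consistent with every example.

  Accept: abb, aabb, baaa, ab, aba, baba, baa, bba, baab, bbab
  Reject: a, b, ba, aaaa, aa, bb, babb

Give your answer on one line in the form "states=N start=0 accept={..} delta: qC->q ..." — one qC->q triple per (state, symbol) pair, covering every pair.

State merging on the prefix tree: take the shortest (then alphabetical) example prefix whose next move is undefined and point that move at state 0, else 1, else 2, ...; a target is out if some Accept/Reject pair would then sit in one state with the same input left (inseparable). If every existing state is out, open a new one.
a: 0a undefined. 0a->0: no, abb/bb meet in 0 with "bb" left. Open state 1: 0a->1.
b: 0b undefined. 0b->0: no, abb/babb meet in 1 with "bb" left. 0b->1: no, aabb/babb meet in 1 with "abb" left. Open state 2: 0b->2.
aa: 1a undefined. 1a->0: no, aabb/bb meet in 2 with "b" left. 1a->1: ok.
ab: 1b undefined. 1b->0: no, abb/b meet in 2. 1b->1: no, abb/a meet in 1. 1b->2: no, abb/bb meet in 2 with "b" left. Open state 3: 1b->3.
ba: 2a undefined. 2a->0: no, baaa/a meet in 1. 2a->1: no, abb/babb meet in 3 with "b" left. 2a->2: no, baaa/b meet in 2. 2a->3: no, ab/ba meet in 3. Open state 4: 2a->4.
bb: 2b undefined. 2b->0: no, bba/a meet in 1. 2b->1: no, bba/a meet in 1. 2b->2: no, bba/ba meet in 4. 2b->3: no, ab/bb meet in 3. 2b->4: ok.
aba: 3a undefined. 3a->0: ok.
abb: 3b undefined. 3b->0: ok.
baa: 4a undefined. 4a->0: no, baaa/a meet in 1. 4a->1: no, baaa/a meet in 1. 4a->2: no, baaa/ba meet in 4. 4a->3: ok.
bab: 4b undefined. 4b->0: no, baba/a meet in 1. 4b->1: no, ab/babb meet in 3. 4b->2: no, baba/ba meet in 4. 4b->3: no, abb/babb meet in 0. 4b->4: ok.
All examples now run through 5 states with every (state, symbol) defined. Accept strings end in {0,3}, Reject strings end in {1,2,4}; accept={0,3}.

states=5 start=0 accept={0,3} delta: 0a->1 0b->2 1a->1 1b->3 2a->4 2b->4 3a->0 3b->0 4a->3 4b->4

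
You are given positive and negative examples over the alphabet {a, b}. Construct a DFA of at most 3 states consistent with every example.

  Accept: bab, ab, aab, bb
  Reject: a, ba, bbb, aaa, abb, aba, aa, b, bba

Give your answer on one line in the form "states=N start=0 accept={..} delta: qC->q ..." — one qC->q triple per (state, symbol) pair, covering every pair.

states=2 start=0 accept={0} delta: 0a->1 0b->1 1a->1 1b->0

State merging on the prefix tree: take the shortest (then alphabetical) example prefix whose next move is undefined and point that move at state 0, else 1, else 2, ...; a target is out if some Accept/Reject pair would then sit in one state with the same input left (inseparable). If every existing state is out, open a new one.
a: 0a undefined. 0a->0: no, ab/b meet in 0 with "b" left. Open state 1: 0a->1.
b: 0b undefined. 0b->0: no, bb/bbb meet in 0. 0b->1: ok.
aa: 1a undefined. 1a->0: no, bab/a meet in 1. 1a->1: ok.
ab: 1b undefined. 1b->0: ok.
All examples now run through 2 states with every (state, symbol) defined. Accept strings end in {0}, Reject strings end in {1}; accept={0}.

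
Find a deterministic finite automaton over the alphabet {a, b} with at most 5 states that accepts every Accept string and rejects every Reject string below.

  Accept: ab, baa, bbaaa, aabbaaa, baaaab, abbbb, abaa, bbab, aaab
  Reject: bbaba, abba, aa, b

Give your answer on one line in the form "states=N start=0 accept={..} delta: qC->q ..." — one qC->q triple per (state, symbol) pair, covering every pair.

Fold the examples into a partial DFA from state 0: repeatedly fix the first undefined (state, symbol) met by the shortest-then-alphabetical prefix, trying targets in increasing order and rejecting any under which an Accept and a Reject string meet in one state with the same remainder; add a state when all current targets are rejected. Accepting states are where Accept strings end.
a: 0a undefined. 0a->0: no, ab/b meet in 0 with "b" left. Open state 1: 0a->1.
b: 0b undefined. 0b->0: no, baa/aa meet in 1 with "a" left. 0b->1: ok.
aa: 1a undefined. 1a->0: no, baa/b meet in 1. 1a->1: no, baa/aa meet in 1. Open state 2: 1a->2.
ab: 1b undefined. 1b->0: no, abbbb/bbaba meet in 1. 1b->1: no, ab/b meet in 1. 1b->2: no, ab/aa meet in 2. Open state 3: 1b->3.
aaa: 2a undefined. 2a->0: no, aaab/b meet in 1. 2a->1: no, baa/b meet in 1. 2a->2: no, baa/aa meet in 2. 2a->3: ok.
aab: 2b undefined. 2b->0: ok.
aba: 3a undefined. 3a->0: no, bbaaa/bbaba meet in 2. 3a->1: no, aabbaaa/bbaba meet in 1. 3a->2: no, bbaaa/aa meet in 2. 3a->3: ok.
abb: 3b undefined. 3b->0: ok.
All examples now run through 4 states with every (state, symbol) defined. Accept strings end in {0,3}, Reject strings end in {1,2}; accept={0,3}.

states=4 start=0 accept={0,3} delta: 0a->1 0b->1 1a->2 1b->3 2a->3 2b->0 3a->3 3b->0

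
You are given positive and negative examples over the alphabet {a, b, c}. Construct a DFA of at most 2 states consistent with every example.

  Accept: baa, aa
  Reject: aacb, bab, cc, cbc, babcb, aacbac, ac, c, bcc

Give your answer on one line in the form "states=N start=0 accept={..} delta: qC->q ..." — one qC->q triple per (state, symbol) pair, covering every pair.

states=2 start=0 accept={0} delta: 0a->0 0b->1 0c->1 1a->0 1b->1 1c->1

Grow the machine one transition at a time. Run the examples from 0; the earliest place one falls off (shortest prefix, ties alphabetical) gets sent to the lowest-numbered state that keeps every Accept/Reject pair distinguishable — a pair clashes when both reach the same state with identical unread suffix — and to a fresh state only if none does.
a: 0a undefined. 0a->0: ok.
b: 0b undefined. 0b->0: no, baa/bab meet in 0. Open state 1: 0b->1.
c: 0c undefined. 0c->0: no, aa/cc meet in 0. 0c->1: ok.
ba: 1a undefined. 1a->0: ok.
bc: 1c undefined. 1c->0: no, baa/cc meet in 0. 1c->1: ok.
cb: 1b undefined. 1b->0: no, baa/aacb meet in 0. 1b->1: ok.
All examples now run through 2 states with every (state, symbol) defined. Accept strings end in {0}, Reject strings end in {1}; accept={0}.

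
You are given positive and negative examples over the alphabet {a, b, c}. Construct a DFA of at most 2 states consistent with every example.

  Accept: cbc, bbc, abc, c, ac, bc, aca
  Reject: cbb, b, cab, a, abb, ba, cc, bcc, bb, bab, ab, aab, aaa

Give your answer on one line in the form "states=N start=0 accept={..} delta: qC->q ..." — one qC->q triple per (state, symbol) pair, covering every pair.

states=2 start=0 accept={1} delta: 0a->0 0b->0 0c->1 1a->1 1b->0 1c->0

Grow the machine one transition at a time. Run the examples from 0; the earliest place one falls off (shortest prefix, ties alphabetical) gets sent to the lowest-numbered state that keeps every Accept/Reject pair distinguishable — a pair clashes when both reach the same state with identical unread suffix — and to a fresh state only if none does.
a: 0a undefined. 0a->0: ok.
b: 0b undefined. 0b->0: ok.
c: 0c undefined. 0c->0: no, cbc/cbb meet in 0. Open state 1: 0c->1.
ca: 1a undefined. 1a->0: no, aca/b meet in 0. 1a->1: ok.
cb: 1b undefined. 1b->0: ok.
cc: 1c undefined. 1c->0: ok.
All examples now run through 2 states with every (state, symbol) defined. Accept strings end in {1}, Reject strings end in {0}; accept={1}.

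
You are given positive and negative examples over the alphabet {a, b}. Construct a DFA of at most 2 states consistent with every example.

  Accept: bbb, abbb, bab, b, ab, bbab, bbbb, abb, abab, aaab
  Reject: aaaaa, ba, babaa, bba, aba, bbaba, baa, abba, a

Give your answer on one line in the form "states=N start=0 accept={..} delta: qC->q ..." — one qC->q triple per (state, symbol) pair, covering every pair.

states=2 start=0 accept={1} delta: 0a->0 0b->1 1a->0 1b->1

State merging on the prefix tree: take the shortest (then alphabetical) example prefix whose next move is undefined and point that move at state 0, else 1, else 2, ...; a target is out if some Accept/Reject pair would then sit in one state with the same input left (inseparable). If every existing state is out, open a new one.
a: 0a undefined. 0a->0: ok.
b: 0b undefined. 0b->0: no, bbb/aaaaa meet in 0. Open state 1: 0b->1.
ba: 1a undefined. 1a->0: ok.
bb: 1b undefined. 1b->0: no, bbbb/aaaaa meet in 0. 1b->1: ok.
All examples now run through 2 states with every (state, symbol) defined. Accept strings end in {1}, Reject strings end in {0}; accept={1}.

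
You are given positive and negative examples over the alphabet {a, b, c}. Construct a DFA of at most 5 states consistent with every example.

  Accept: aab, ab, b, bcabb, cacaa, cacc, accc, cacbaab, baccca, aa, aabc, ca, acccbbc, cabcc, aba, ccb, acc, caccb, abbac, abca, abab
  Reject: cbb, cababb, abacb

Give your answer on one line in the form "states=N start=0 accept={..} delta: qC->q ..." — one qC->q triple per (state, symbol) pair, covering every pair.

states=4 start=0 accept={0,1,2} delta: 0a->0 0b->0 0c->1 1a->2 1b->3 1c->0 2a->1 2b->2 2c->1 3a->0 3b->3 3c->0

Fold the examples into a partial DFA from state 0: repeatedly fix the first undefined (state, symbol) met by the shortest-then-alphabetical prefix, trying targets in increasing order and rejecting any under which an Accept and a Reject string meet in one state with the same remainder; add a state when all current targets are rejected. Accepting states are where Accept strings end.
a: 0a undefined. 0a->0: ok.
b: 0b undefined. 0b->0: ok.
c: 0c undefined. 0c->0: no, aab/cbb meet in 0. Open state 1: 0c->1.
ca: 1a undefined. 1a->0: no, aab/cababb meet in 0. 1a->1: no, bcabb/cbb meet in 1 with "bb" left. Open state 2: 1a->2.
cb: 1b undefined. 1b->0: no, aab/cbb meet in 0. 1b->1: no, aabc/cbb meet in 1. 1b->2: no, ca/abacb meet in 2. Open state 3: 1b->3.
cc: 1c undefined. 1c->0: ok.
cab: 2b undefined. 2b->0: no, aab/cababb meet in 0. 2b->1: no, bcabb/cababb meet in 3. 2b->2: ok.
cac: 2c undefined. 2c->0: no, caccb/abacb meet in 3. 2c->1: ok.
cbb: 3b undefined. 3b->0: no, aab/cbb meet in 0. 3b->1: no, accc/cbb meet in 1. 3b->2: no, bcabb/cbb meet in 2. 3b->3: ok.
caba: 2a undefined. 2a->0: no, aab/cababb meet in 0. 2a->1: ok.
cacba: 3a undefined. 3a->0: ok.
acccbbc: 3c undefined. 3c->0: ok.
All examples now run through 4 states with every (state, symbol) defined. Accept strings end in {0,1,2}, Reject strings end in {3}; accept={0,1,2}.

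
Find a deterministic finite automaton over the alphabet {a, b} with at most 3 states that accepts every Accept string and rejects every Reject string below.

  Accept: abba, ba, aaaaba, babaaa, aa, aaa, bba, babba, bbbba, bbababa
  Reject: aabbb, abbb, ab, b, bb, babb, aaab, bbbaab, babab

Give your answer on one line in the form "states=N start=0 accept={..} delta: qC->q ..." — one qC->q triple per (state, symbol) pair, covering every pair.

Fold the examples into a partial DFA from state 0: repeatedly fix the first undefined (state, symbol) met by the shortest-then-alphabetical prefix, trying targets in increasing order and rejecting any under which an Accept and a Reject string meet in one state with the same remainder; add a state when all current targets are rejected. Accepting states are where Accept strings end.
a: 0a undefined. 0a->0: ok.
b: 0b undefined. 0b->0: no, abba/aabbb meet in 0. Open state 1: 0b->1.
ba: 1a undefined. 1a->0: ok.
bb: 1b undefined. 1b->0: no, abba/bb meet in 0. 1b->1: ok.
All examples now run through 2 states with every (state, symbol) defined. Accept strings end in {0}, Reject strings end in {1}; accept={0}.

states=2 start=0 accept={0} delta: 0a->0 0b->1 1a->0 1b->1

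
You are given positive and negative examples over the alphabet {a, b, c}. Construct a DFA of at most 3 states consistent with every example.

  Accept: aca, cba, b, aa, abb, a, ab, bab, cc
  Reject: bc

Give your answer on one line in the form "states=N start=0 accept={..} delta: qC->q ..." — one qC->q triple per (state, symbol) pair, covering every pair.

State merging on the prefix tree: take the shortest (then alphabetical) example prefix whose next move is undefined and point that move at state 0, else 1, else 2, ...; a target is out if some Accept/Reject pair would then sit in one state with the same input left (inseparable). If every existing state is out, open a new one.
a: 0a undefined. 0a->0: ok.
b: 0b undefined. 0b->0: ok.
c: 0c undefined. 0c->0: no, aca/bc meet in 0. Open state 1: 0c->1.
cb: 1b undefined. 1b->0: ok.
cc: 1c undefined. 1c->0: ok.
aca: 1a undefined. 1a->0: ok.
All examples now run through 2 states with every (state, symbol) defined. Accept strings end in {0}, Reject strings end in {1}; accept={0}.

states=2 start=0 accept={0} delta: 0a->0 0b->0 0c->1 1a->0 1b->0 1c->0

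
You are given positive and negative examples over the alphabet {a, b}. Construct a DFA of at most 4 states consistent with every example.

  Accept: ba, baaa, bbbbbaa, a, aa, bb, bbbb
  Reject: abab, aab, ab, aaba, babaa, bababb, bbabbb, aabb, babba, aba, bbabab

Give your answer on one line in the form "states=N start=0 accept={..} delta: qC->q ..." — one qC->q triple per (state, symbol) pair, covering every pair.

Fold the examples into a partial DFA from state 0: repeatedly fix the first undefined (state, symbol) met by the shortest-then-alphabetical prefix, trying targets in increasing order and rejecting any under which an Accept and a Reject string meet in one state with the same remainder; add a state when all current targets are rejected. Accepting states are where Accept strings end.
a: 0a undefined. 0a->0: no, ba/aaba meet in 0 with "ba" left. Open state 1: 0a->1.
b: 0b undefined. 0b->0: ok.
aa: 1a undefined. 1a->0: no, ba/aaba meet in 1. 1a->1: ok.
ab: 1b undefined. 1b->0: no, ba/aaba meet in 1. 1b->1: no, ba/abab meet in 1. Open state 2: 1b->2.
aba: 2a undefined. 2a->0: no, ba/babaa meet in 1. 2a->1: no, ba/aaba meet in 1. 2a->2: ok.
aabb: 2b undefined. 2b->0: no, ba/babba meet in 1. 2b->1: no, ba/abab meet in 1. 2b->2: ok.
All examples now run through 3 states with every (state, symbol) defined. Accept strings end in {0,1}, Reject strings end in {2}; accept={0,1}.

states=3 start=0 accept={0,1} delta: 0a->1 0b->0 1a->1 1b->2 2a->2 2b->2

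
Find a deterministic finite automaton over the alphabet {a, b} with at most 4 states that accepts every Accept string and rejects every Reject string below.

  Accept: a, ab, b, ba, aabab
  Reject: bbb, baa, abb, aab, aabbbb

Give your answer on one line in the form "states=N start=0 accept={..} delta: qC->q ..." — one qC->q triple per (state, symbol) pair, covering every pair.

Fold the examples into a partial DFA from state 0: repeatedly fix the first undefined (state, symbol) met by the shortest-then-alphabetical prefix, trying targets in increasing order and rejecting any under which an Accept and a Reject string meet in one state with the same remainder; add a state when all current targets are rejected. Accepting states are where Accept strings end.
a: 0a undefined. 0a->0: no, ab/aab meet in 0 with "b" left. Open state 1: 0a->1.
b: 0b undefined. 0b->0: no, b/bbb meet in 0. 0b->1: ok.
aa: 1a undefined. 1a->0: no, a/baa meet in 1. 1a->1: no, a/baa meet in 1. Open state 2: 1a->2.
ab: 1b undefined. 1b->0: no, a/bbb meet in 1. 1b->1: no, a/bbb meet in 1. 1b->2: ok.
aab: 2b undefined. 2b->0: ok.
baa: 2a undefined. 2a->0: ok.
All examples now run through 3 states with every (state, symbol) defined. Accept strings end in {1,2}, Reject strings end in {0}; accept={1,2}.

states=3 start=0 accept={1,2} delta: 0a->1 0b->1 1a->2 1b->2 2a->0 2b->0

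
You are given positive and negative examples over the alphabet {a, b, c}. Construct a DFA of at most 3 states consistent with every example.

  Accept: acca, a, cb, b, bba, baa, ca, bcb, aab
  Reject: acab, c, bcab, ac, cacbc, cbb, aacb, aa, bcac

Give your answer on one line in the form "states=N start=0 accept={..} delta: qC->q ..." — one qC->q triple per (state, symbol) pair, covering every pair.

State merging on the prefix tree: take the shortest (then alphabetical) example prefix whose next move is undefined and point that move at state 0, else 1, else 2, ...; a target is out if some Accept/Reject pair would then sit in one state with the same input left (inseparable). If every existing state is out, open a new one.
a: 0a undefined. 0a->0: no, a/aa meet in 0. Open state 1: 0a->1.
b: 0b undefined. 0b->0: no, baa/aa meet in 1 with "a" left. 0b->1: ok.
c: 0c undefined. 0c->0: ok.
aa: 1a undefined. 1a->0: no, a/aacb meet in 1. 1a->1: no, a/aa meet in 1. Open state 2: 1a->2.
ac: 1c undefined. 1c->0: ok.
bb: 1b undefined. 1b->0: ok.
aab: 2b undefined. 2b->0: no, aab/acab meet in 0. 2b->1: ok.
aac: 2c undefined. 2c->0: no, acca/aacb meet in 1. 2c->1: ok.
baa: 2a undefined. 2a->0: no, baa/acab meet in 0. 2a->1: ok.
All examples now run through 3 states with every (state, symbol) defined. Accept strings end in {1}, Reject strings end in {0,2}; accept={1}.

states=3 start=0 accept={1} delta: 0a->1 0b->1 0c->0 1a->2 1b->0 1c->0 2a->1 2b->1 2c->1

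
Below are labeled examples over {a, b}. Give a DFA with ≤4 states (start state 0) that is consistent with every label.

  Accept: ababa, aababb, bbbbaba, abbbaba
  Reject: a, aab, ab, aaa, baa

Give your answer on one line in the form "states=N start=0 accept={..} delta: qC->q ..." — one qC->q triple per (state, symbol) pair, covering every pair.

states=3 start=0 accept={2} delta: 0a->0 0b->1 1a->1 1b->2 2a->2 2b->2

Grow the machine one transition at a time. Run the examples from 0; the earliest place one falls off (shortest prefix, ties alphabetical) gets sent to the lowest-numbered state that keeps every Accept/Reject pair distinguishable — a pair clashes when both reach the same state with identical unread suffix — and to a fresh state only if none does.
a: 0a undefined. 0a->0: ok.
b: 0b undefined. 0b->0: no, ababa/a meet in 0. Open state 1: 0b->1.
ba: 1a undefined. 1a->0: no, ababa/a meet in 0. 1a->1: ok.
bb: 1b undefined. 1b->0: no, ababa/a meet in 0. 1b->1: no, ababa/aab meet in 1. Open state 2: 1b->2.
bbb: 2b undefined. 2b->0: no, aababb/a meet in 0. 2b->1: no, aababb/aab meet in 1. 2b->2: ok.
ababa: 2a undefined. 2a->0: no, ababa/a meet in 0. 2a->1: no, ababa/aab meet in 1. 2a->2: ok.
All examples now run through 3 states with every (state, symbol) defined. Accept strings end in {2}, Reject strings end in {0,1}; accept={2}.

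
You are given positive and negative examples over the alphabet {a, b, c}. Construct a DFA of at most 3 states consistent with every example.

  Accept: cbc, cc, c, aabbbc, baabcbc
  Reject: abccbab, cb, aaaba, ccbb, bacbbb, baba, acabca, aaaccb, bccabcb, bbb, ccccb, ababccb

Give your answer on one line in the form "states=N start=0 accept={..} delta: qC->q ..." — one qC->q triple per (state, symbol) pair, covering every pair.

states=2 start=0 accept={1} delta: 0a->0 0b->0 0c->1 1a->0 1b->0 1c->1

State merging on the prefix tree: take the shortest (then alphabetical) example prefix whose next move is undefined and point that move at state 0, else 1, else 2, ...; a target is out if some Accept/Reject pair would then sit in one state with the same input left (inseparable). If every existing state is out, open a new one.
a: 0a undefined. 0a->0: ok.
b: 0b undefined. 0b->0: ok.
c: 0c undefined. 0c->0: no, cbc/abccbab meet in 0. Open state 1: 0c->1.
cb: 1b undefined. 1b->0: ok.
cc: 1c undefined. 1c->0: no, cc/abccbab meet in 0. 1c->1: ok.
aca: 1a undefined. 1a->0: ok.
All examples now run through 2 states with every (state, symbol) defined. Accept strings end in {1}, Reject strings end in {0}; accept={1}.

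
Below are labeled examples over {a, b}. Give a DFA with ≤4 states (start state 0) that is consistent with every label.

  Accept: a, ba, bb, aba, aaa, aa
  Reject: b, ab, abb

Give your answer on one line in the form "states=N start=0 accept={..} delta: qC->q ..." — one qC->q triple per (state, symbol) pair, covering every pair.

states=4 start=0 accept={0,1} delta: 0a->1 0b->2 1a->0 1b->3 2a->0 2b->0 3a->0 3b->2

State merging on the prefix tree: take the shortest (then alphabetical) example prefix whose next move is undefined and point that move at state 0, else 1, else 2, ...; a target is out if some Accept/Reject pair would then sit in one state with the same input left (inseparable). If every existing state is out, open a new one.
a: 0a undefined. 0a->0: no, bb/abb meet in 0 with "bb" left. Open state 1: 0a->1.
b: 0b undefined. 0b->0: no, bb/b meet in 0. 0b->1: no, a/b meet in 1. Open state 2: 0b->2.
aa: 1a undefined. 1a->0: ok.
ab: 1b undefined. 1b->0: no, aa/ab meet in 0. 1b->1: no, a/ab meet in 1. 1b->2: no, bb/abb meet in 2 with "b" left. Open state 3: 1b->3.
ba: 2a undefined. 2a->0: ok.
bb: 2b undefined. 2b->0: ok.
aba: 3a undefined. 3a->0: ok.
abb: 3b undefined. 3b->0: no, ba/abb meet in 0. 3b->1: no, a/abb meet in 1. 3b->2: ok.
All examples now run through 4 states with every (state, symbol) defined. Accept strings end in {0,1}, Reject strings end in {2,3}; accept={0,1}.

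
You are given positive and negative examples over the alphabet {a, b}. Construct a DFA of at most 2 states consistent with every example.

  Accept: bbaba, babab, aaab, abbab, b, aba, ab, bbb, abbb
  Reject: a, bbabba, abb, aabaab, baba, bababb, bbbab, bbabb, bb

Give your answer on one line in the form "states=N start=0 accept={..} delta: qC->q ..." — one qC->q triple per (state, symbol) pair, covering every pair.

states=2 start=0 accept={1} delta: 0a->0 0b->1 1a->1 1b->0

State merging on the prefix tree: take the shortest (then alphabetical) example prefix whose next move is undefined and point that move at state 0, else 1, else 2, ...; a target is out if some Accept/Reject pair would then sit in one state with the same input left (inseparable). If every existing state is out, open a new one.
a: 0a undefined. 0a->0: ok.
b: 0b undefined. 0b->0: no, bbaba/a meet in 0. Open state 1: 0b->1.
ba: 1a undefined. 1a->0: no, babab/aabaab meet in 1. 1a->1: ok.
bb: 1b undefined. 1b->0: ok.
All examples now run through 2 states with every (state, symbol) defined. Accept strings end in {1}, Reject strings end in {0}; accept={1}.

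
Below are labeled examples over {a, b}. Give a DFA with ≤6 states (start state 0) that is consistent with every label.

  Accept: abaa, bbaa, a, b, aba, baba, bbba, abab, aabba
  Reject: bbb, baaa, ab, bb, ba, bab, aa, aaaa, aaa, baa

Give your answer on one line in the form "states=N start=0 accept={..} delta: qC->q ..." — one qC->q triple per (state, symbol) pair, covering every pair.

Fold the examples into a partial DFA from state 0: repeatedly fix the first undefined (state, symbol) met by the shortest-then-alphabetical prefix, trying targets in increasing order and rejecting any under which an Accept and a Reject string meet in one state with the same remainder; add a state when all current targets are rejected. Accepting states are where Accept strings end.
a: 0a undefined. 0a->0: no, abaa/baa meet in 0 with "baa" left. Open state 1: 0a->1.
b: 0b undefined. 0b->0: no, bbaa/aa meet in 1 with "a" left. 0b->1: ok.
aa: 1a undefined. 1a->0: no, a/bab meet in 1. 1a->1: no, a/baaa meet in 1. Open state 2: 1a->2.
ab: 1b undefined. 1b->0: no, abaa/ba meet in 2. 1b->1: no, abaa/aaa meet in 2 with "a" left. 1b->2: no, abaa/baaa meet in 2 with "aa" left. Open state 3: 1b->3.
aaa: 2a undefined. 2a->0: no, a/baaa meet in 1. 2a->1: no, a/aaa meet in 1. 2a->2: ok.
aab: 2b undefined. 2b->0: no, aabba/baaa meet in 2. 2b->1: no, a/bab meet in 1. 2b->2: no, baba/baaa meet in 2. 2b->3: ok.
aba: 3a undefined. 3a->0: ok.
bbb: 3b undefined. 3b->0: no, aba/bbb meet in 0. 3b->1: no, abaa/bbb meet in 1. 3b->2: no, bbba/bbb meet in 2. 3b->3: ok.
All examples now run through 4 states with every (state, symbol) defined. Accept strings end in {0,1}, Reject strings end in {2,3}; accept={0,1}.

states=4 start=0 accept={0,1} delta: 0a->1 0b->1 1a->2 1b->3 2a->2 2b->3 3a->0 3b->3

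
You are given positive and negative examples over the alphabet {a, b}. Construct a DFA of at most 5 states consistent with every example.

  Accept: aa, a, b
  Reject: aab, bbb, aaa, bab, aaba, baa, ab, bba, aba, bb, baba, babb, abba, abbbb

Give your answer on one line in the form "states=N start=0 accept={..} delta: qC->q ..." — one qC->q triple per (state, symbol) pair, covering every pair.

states=4 start=0 accept={1,2} delta: 0a->1 0b->1 1a->2 1b->3 2a->0 2b->3 3a->0 3b->3

State merging on the prefix tree: take the shortest (then alphabetical) example prefix whose next move is undefined and point that move at state 0, else 1, else 2, ...; a target is out if some Accept/Reject pair would then sit in one state with the same input left (inseparable). If every existing state is out, open a new one.
a: 0a undefined. 0a->0: no, aa/aaa meet in 0. Open state 1: 0a->1.
b: 0b undefined. 0b->0: no, aa/baa meet in 1 with "a" left. 0b->1: ok.
aa: 1a undefined. 1a->0: no, aa/aaba meet in 0. 1a->1: no, aa/aaa meet in 1. Open state 2: 1a->2.
ab: 1b undefined. 1b->0: no, aa/abba meet in 2. 1b->1: no, aa/bba meet in 2. 1b->2: no, aa/ab meet in 2. Open state 3: 1b->3.
aaa: 2a undefined. 2a->0: ok.
aab: 2b undefined. 2b->0: no, a/aaba meet in 1. 2b->1: no, aa/aaba meet in 2. 2b->2: no, aa/aab meet in 2. 2b->3: ok.
aba: 3a undefined. 3a->0: ok.
abb: 3b undefined. 3b->0: no, a/abba meet in 1. 3b->1: no, aa/abba meet in 2. 3b->2: no, aa/bbb meet in 2. 3b->3: ok.
All examples now run through 4 states with every (state, symbol) defined. Accept strings end in {1,2}, Reject strings end in {0,3}; accept={1,2}.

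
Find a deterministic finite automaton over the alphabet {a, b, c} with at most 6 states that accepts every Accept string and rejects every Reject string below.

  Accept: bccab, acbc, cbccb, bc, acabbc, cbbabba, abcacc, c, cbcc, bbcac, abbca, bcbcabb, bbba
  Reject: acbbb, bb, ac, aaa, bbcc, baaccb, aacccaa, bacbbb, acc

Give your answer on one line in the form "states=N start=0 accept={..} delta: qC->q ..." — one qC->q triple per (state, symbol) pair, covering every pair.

states=5 start=0 accept={1,2} delta: 0a->1 0b->0 0c->1 1a->2 1b->3 1c->3 2a->0 2b->2 2c->1 3a->2 3b->0 3c->4 4a->4 4b->2 4c->2

Grow the machine one transition at a time. Run the examples from 0; the earliest place one falls off (shortest prefix, ties alphabetical) gets sent to the lowest-numbered state that keeps every Accept/Reject pair distinguishable — a pair clashes when both reach the same state with identical unread suffix — and to a fresh state only if none does.
a: 0a undefined. 0a->0: no, c/ac meet in 0 with "c" left. Open state 1: 0a->1.
b: 0b undefined. 0b->0: ok.
c: 0c undefined. 0c->0: no, cbccb/bb meet in 0. 0c->1: ok.
aa: 1a undefined. 1a->0: no, bc/aaa meet in 1. 1a->1: no, bc/aaa meet in 1. Open state 2: 1a->2.
ab: 1b undefined. 1b->0: no, cbcc/ac meet in 1 with "c" left. 1b->1: no, cbcc/acc meet in 1 with "cc" left. 1b->2: no, cbccb/baaccb meet in 2 with "ccb" left. Open state 3: 1b->3.
ac: 1c undefined. 1c->0: no, acbc/acc meet in 1. 1c->1: no, bc/ac meet in 1. 1c->2: no, bbcac/acc meet in 2 with "c" left. 1c->3: ok.
aaa: 2a undefined. 2a->0: ok.
aac: 2c undefined. 2c->0: no, bbcac/bb meet in 0. 2c->1: ok.
abb: 3b undefined. 3b->0: ok.
abc: 3c undefined. 3c->0: no, cbccb/ac meet in 3. 3c->1: no, acbc/acc meet in 1. 3c->2: no, acbc/aacccaa meet in 1. 3c->3: no, cbccb/acbbb meet in 0. Open state 4: 3c->4.
aca: 3a undefined. 3a->0: no, bccab/acbbb meet in 0. 3a->1: no, bccab/ac meet in 3. 3a->2: ok.
abca: 4a undefined. 4a->0: no, acbc/aacccaa meet in 1. 4a->1: no, abcacc/acc meet in 4. 4a->2: no, abcacc/ac meet in 3. 4a->3: no, abbca/aacccaa meet in 2. 4a->4: ok.
acab: 2b undefined. 2b->0: no, bccab/acbbb meet in 0. 2b->1: no, acabbc/aacccaa meet in 4. 2b->2: ok.
cbcc: 4c undefined. 4c->0: no, cbccb/acbbb meet in 0. 4c->1: no, cbccb/ac meet in 3. 4c->2: ok.
bcbcab: 4b undefined. 4b->0: no, bcbcabb/acbbb meet in 0. 4b->1: no, bcbcabb/ac meet in 3. 4b->2: ok.
All examples now run through 5 states with every (state, symbol) defined. Accept strings end in {1,2}, Reject strings end in {0,3,4}; accept={1,2}.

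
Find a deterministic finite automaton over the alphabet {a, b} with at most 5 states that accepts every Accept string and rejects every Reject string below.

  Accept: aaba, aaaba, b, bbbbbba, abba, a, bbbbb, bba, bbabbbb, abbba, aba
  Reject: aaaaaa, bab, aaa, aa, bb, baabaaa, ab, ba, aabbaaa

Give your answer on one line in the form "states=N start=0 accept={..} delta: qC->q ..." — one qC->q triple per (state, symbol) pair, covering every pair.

Fold the examples into a partial DFA from state 0: repeatedly fix the first undefined (state, symbol) met by the shortest-then-alphabetical prefix, trying targets in increasing order and rejecting any under which an Accept and a Reject string meet in one state with the same remainder; add a state when all current targets are rejected. Accepting states are where Accept strings end.
a: 0a undefined. 0a->0: no, aaba/ba meet in 0 with "ba" left. Open state 1: 0a->1.
b: 0b undefined. 0b->0: no, b/bb meet in 0. 0b->1: ok.
aa: 1a undefined. 1a->0: no, aaba/aaaaaa meet in 0. 1a->1: no, b/aaaaaa meet in 1. Open state 2: 1a->2.
ab: 1b undefined. 1b->0: no, abba/aa meet in 2. 1b->1: no, b/bb meet in 1. 1b->2: no, bba/aaa meet in 2 with "a" left. Open state 3: 1b->3.
aaa: 2a undefined. 2a->0: no, aaaba/aa meet in 2. 2a->1: no, b/aaa meet in 1. 2a->2: ok.
aab: 2b undefined. 2b->0: ok.
aba: 3a undefined. 3a->0: no, bba/bab meet in 0. 3a->1: ok.
abb: 3b undefined. 3b->0: no, bbbbb/bb meet in 3. 3b->1: no, abba/aaaaaa meet in 2. 3b->2: no, abba/aaaaaa meet in 2. 3b->3: no, bbbbb/bb meet in 3. Open state 4: 3b->4.
abba: 4a undefined. 4a->0: no, abba/bab meet in 0. 4a->1: ok.
abbb: 4b undefined. 4b->0: ok.
All examples now run through 5 states with every (state, symbol) defined. Accept strings end in {1}, Reject strings end in {0,2,3}; accept={1}.

states=5 start=0 accept={1} delta: 0a->1 0b->1 1a->2 1b->3 2a->2 2b->0 3a->1 3b->4 4a->1 4b->0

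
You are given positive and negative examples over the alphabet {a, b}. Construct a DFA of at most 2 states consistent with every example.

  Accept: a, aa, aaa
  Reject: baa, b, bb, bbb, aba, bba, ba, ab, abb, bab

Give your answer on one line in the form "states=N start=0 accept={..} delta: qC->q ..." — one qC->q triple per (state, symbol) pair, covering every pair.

states=2 start=0 accept={0} delta: 0a->0 0b->1 1a->1 1b->1

Grow the machine one transition at a time. Run the examples from 0; the earliest place one falls off (shortest prefix, ties alphabetical) gets sent to the lowest-numbered state that keeps every Accept/Reject pair distinguishable — a pair clashes when both reach the same state with identical unread suffix — and to a fresh state only if none does.
a: 0a undefined. 0a->0: ok.
b: 0b undefined. 0b->0: no, a/baa meet in 0. Open state 1: 0b->1.
ba: 1a undefined. 1a->0: no, a/baa meet in 0. 1a->1: ok.
bb: 1b undefined. 1b->0: no, a/bb meet in 0. 1b->1: ok.
All examples now run through 2 states with every (state, symbol) defined. Accept strings end in {0}, Reject strings end in {1}; accept={0}.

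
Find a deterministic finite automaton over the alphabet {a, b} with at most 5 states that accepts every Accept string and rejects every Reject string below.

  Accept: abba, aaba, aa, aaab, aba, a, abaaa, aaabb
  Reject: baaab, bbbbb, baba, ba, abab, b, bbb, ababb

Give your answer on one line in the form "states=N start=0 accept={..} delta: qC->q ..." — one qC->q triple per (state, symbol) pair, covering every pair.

State merging on the prefix tree: take the shortest (then alphabetical) example prefix whose next move is undefined and point that move at state 0, else 1, else 2, ...; a target is out if some Accept/Reject pair would then sit in one state with the same input left (inseparable). If every existing state is out, open a new one.
a: 0a undefined. 0a->0: no, aaba/ba meet in 0 with "ba" left. Open state 1: 0a->1.
b: 0b undefined. 0b->0: no, aaab/baaab meet in 1 with "aab" left. 0b->1: no, aaba/baba meet in 1 with "aba" left. Open state 2: 0b->2.
aa: 1a undefined. 1a->0: no, aaba/ba meet in 2 with "a" left. 1a->1: ok.
ab: 1b undefined. 1b->0: no, abba/ba meet in 2 with "a" left. 1b->1: no, abba/abab meet in 1. 1b->2: no, aaba/ba meet in 2 with "a" left. Open state 3: 1b->3.
ba: 2a undefined. 2a->0: no, aaab/baaab meet in 3. 2a->1: no, aaba/baba meet in 3 with "a" left. 2a->2: ok.
bb: 2b undefined. 2b->0: no, aa/baba meet in 1. 2b->1: no, aa/baaab meet in 1. 2b->2: ok.
aba: 3a undefined. 3a->0: ok.
abb: 3b undefined. 3b->0: ok.
All examples now run through 4 states with every (state, symbol) defined. Accept strings end in {0,1,3}, Reject strings end in {2}; accept={0,1,3}.

states=4 start=0 accept={0,1,3} delta: 0a->1 0b->2 1a->1 1b->3 2a->2 2b->2 3a->0 3b->0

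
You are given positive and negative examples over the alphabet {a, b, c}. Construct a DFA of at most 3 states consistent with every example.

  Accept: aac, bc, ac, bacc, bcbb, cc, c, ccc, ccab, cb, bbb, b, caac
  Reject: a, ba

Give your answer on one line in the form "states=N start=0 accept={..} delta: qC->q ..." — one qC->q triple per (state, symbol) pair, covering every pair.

states=2 start=0 accept={1} delta: 0a->0 0b->1 0c->1 1a->0 1b->1 1c->1

State merging on the prefix tree: take the shortest (then alphabetical) example prefix whose next move is undefined and point that move at state 0, else 1, else 2, ...; a target is out if some Accept/Reject pair would then sit in one state with the same input left (inseparable). If every existing state is out, open a new one.
a: 0a undefined. 0a->0: ok.
b: 0b undefined. 0b->0: no, bbb/a meet in 0. Open state 1: 0b->1.
c: 0c undefined. 0c->0: no, aac/a meet in 0. 0c->1: ok.
ba: 1a undefined. 1a->0: ok.
bb: 1b undefined. 1b->0: no, cb/a meet in 0. 1b->1: ok.
bc: 1c undefined. 1c->0: no, bc/a meet in 0. 1c->1: ok.
All examples now run through 2 states with every (state, symbol) defined. Accept strings end in {1}, Reject strings end in {0}; accept={1}.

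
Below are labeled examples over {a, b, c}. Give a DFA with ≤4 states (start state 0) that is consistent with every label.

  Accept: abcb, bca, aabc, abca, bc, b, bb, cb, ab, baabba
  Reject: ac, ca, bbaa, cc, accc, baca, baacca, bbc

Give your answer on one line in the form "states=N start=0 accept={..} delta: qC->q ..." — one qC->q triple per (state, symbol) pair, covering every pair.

Fold the examples into a partial DFA from state 0: repeatedly fix the first undefined (state, symbol) met by the shortest-then-alphabetical prefix, trying targets in increasing order and rejecting any under which an Accept and a Reject string meet in one state with the same remainder; add a state when all current targets are rejected. Accepting states are where Accept strings end.
a: 0a undefined. 0a->0: ok.
b: 0b undefined. 0b->0: no, bca/ca meet in 0 with "ca" left. Open state 1: 0b->1.
c: 0c undefined. 0c->0: ok.
ba: 1a undefined. 1a->0: ok.
bb: 1b undefined. 1b->0: no, bb/ac meet in 0. 1b->1: no, aabc/bbc meet in 1 with "c" left. Open state 2: 1b->2.
bc: 1c undefined. 1c->0: no, bca/ac meet in 0. 1c->1: no, bca/ac meet in 0. 1c->2: ok.
bba: 2a undefined. 2a->0: no, bca/ac meet in 0. 2a->1: ok.
bbc: 2c undefined. 2c->0: ok.
abcb: 2b undefined. 2b->0: no, abcb/ac meet in 0. 2b->1: ok.
All examples now run through 3 states with every (state, symbol) defined. Accept strings end in {1,2}, Reject strings end in {0}; accept={1,2}.

states=3 start=0 accept={1,2} delta: 0a->0 0b->1 0c->0 1a->0 1b->2 1c->2 2a->1 2b->1 2c->0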